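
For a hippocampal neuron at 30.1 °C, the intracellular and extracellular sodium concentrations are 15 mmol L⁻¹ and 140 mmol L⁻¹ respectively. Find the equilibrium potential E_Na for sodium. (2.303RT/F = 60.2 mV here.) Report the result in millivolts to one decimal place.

E = (60.2/z) · log₁₀([Na⁺]_out/[Na⁺]_in) with z = +1.
= (60.2/1) · log₁₀(140/15) = 60.20 · log₁₀(9.333)
= 60.20 · (0.9700) = 58.40 mV

58.4 mV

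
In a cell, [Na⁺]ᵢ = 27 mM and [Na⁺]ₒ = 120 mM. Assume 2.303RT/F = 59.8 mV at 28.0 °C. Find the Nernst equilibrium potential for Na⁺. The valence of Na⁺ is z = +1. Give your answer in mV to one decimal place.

E = (59.8/z) · log₁₀([Na⁺]_out/[Na⁺]_in) with z = +1.
= (59.8/1) · log₁₀(120/27) = 59.80 · log₁₀(4.444)
= 59.80 · (0.6478) = 38.74 mV

38.7 mV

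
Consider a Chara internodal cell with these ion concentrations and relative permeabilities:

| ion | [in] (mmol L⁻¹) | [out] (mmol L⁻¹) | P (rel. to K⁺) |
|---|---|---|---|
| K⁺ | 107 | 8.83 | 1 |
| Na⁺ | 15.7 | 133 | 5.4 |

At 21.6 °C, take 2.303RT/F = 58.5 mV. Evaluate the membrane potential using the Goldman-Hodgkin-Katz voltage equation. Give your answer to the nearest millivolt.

34 mV

Vm = 58.5 · log₁₀[(Σ P·[cation]ₒ + Σ P·[anion]ᵢ) / (Σ P·[cation]ᵢ + Σ P·[anion]ₒ)]
Numerator = 1×8.83 + 5.4×133 = 727
Denominator = 1×107 + 5.4×15.7 = 191.8
Vm = 58.5 · log₁₀(3.791) = 58.5 × (0.5787) = 33.86 mV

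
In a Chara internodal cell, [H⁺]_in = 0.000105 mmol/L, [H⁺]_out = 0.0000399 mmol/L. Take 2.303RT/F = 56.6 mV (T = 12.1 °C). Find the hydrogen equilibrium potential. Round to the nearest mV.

E = (56.6/z) · log₁₀([H⁺]_out/[H⁺]_in) with z = +1.
= (56.6/1) · log₁₀(0.0000399/0.000105) = 56.60 · log₁₀(0.38)
= 56.60 · (-0.4202) = -23.78 mV

-24 mV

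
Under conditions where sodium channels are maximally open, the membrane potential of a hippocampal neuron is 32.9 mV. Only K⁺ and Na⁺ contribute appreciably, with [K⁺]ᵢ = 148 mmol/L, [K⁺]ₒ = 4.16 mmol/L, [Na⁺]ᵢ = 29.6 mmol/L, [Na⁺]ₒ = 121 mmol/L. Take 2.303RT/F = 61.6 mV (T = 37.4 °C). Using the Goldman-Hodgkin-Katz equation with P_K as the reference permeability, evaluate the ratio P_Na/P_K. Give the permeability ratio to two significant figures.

Let α = P_Na/P_K. GHK: Vm = 61.6·log₁₀[(Kₒ + α·Naₒ)/(Kᵢ + α·Naᵢ)].
10^(Vm/61.6) = 10^(32.9/61.6) = 3.4205
So 3.4205·(Kᵢ + α·Naᵢ) = Kₒ + α·Naₒ → α = (3.4205·148.0 − 4.16) / (121.0 − 3.4205·29.6)
α = (506.2 − 4.16) / (121.0 − 101.2) = 502.1/19.75 = 25.42

25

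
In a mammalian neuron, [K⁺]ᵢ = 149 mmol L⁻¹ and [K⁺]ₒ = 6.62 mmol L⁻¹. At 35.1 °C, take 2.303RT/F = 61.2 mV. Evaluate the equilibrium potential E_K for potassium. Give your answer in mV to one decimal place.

E = (61.2/z) · log₁₀([K⁺]_out/[K⁺]_in) with z = +1.
= (61.2/1) · log₁₀(6.62/149) = 61.20 · log₁₀(0.04443)
= 61.20 · (-1.3523) = -82.76 mV

-82.8 mV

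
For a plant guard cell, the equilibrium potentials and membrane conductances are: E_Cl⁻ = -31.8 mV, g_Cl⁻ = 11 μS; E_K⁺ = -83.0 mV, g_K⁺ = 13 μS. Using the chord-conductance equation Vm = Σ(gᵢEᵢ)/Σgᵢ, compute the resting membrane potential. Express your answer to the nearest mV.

-60 mV

Σ gᵢEᵢ = 11·(-31.8) + 13·(-83.0) = -1428.80
Σ gᵢ = 11 + 13 = 24
Vm = -1428.80 / 24 = -59.53 mV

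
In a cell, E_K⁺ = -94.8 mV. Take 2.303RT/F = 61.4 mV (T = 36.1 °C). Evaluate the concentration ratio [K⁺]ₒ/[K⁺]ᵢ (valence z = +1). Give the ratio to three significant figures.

0.0286

log₁₀([out]/[in]) = E·z/(61.4) = -94.8 × 1 / 61.4 = -1.5440
[out]/[in] = 10^(-1.5440) = 0.02858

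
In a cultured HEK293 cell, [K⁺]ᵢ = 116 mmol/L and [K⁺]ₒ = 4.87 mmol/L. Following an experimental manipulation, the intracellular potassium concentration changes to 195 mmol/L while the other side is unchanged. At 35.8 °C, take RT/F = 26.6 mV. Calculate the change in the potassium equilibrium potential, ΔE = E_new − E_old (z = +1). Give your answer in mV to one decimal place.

E_old = (26.6/1)·ln(4.87/116) = -84.34 mV
E_new = (26.6/1)·ln(4.87/195) = -98.15 mV
ΔE = -98.15 − (-84.34) = -13.82 mV

-13.8 mV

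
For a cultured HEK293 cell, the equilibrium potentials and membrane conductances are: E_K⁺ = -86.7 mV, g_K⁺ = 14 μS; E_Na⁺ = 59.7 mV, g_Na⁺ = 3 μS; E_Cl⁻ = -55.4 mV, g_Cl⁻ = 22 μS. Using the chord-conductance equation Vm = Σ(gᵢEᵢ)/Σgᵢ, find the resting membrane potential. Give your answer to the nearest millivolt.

-58 mV

Σ gᵢEᵢ = 14·(-86.7) + 3·(59.7) + 22·(-55.4) = -2253.50
Σ gᵢ = 14 + 3 + 22 = 39
Vm = -2253.50 / 39 = -57.78 mV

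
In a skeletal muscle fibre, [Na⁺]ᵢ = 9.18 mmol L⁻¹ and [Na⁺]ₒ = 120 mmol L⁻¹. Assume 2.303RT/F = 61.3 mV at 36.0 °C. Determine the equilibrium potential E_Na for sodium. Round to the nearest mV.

68 mV

E = (61.3/z) · log₁₀([Na⁺]_out/[Na⁺]_in) with z = +1.
= (61.3/1) · log₁₀(120/9.18) = 61.30 · log₁₀(13.07)
= 61.30 · (1.1163) = 68.43 mV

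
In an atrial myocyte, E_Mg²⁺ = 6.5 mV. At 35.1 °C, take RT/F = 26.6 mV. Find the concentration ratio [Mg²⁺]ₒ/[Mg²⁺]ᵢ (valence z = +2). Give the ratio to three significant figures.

ln([out]/[in]) = E·z/(26.6) = 6.5 × 2 / 26.6 = 0.4887
[out]/[in] = e^(0.4887) = 1.63

1.63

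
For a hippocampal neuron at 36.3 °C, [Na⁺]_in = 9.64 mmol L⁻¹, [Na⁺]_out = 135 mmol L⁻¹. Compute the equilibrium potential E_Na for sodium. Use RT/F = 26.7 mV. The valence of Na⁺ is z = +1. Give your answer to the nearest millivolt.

E = (26.7/z) · ln([Na⁺]_out/[Na⁺]_in) with z = +1.
= (26.7/1) · ln(135/9.64) = 26.70 · ln(14)
= 26.70 · (2.6394) = 70.47 mV

70 mV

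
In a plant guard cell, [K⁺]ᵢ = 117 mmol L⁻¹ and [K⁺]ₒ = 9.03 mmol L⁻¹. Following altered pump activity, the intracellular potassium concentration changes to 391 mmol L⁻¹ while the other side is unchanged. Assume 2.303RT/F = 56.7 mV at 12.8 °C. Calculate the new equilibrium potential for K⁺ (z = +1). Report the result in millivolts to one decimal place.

-92.8 mV

After the shift: [K⁺]_out = 9.03, [K⁺]_in = 391 mmol L⁻¹.
E_new = (56.7/1)·log₁₀(9.03/391) = 56.70 · (-1.6365) = -92.79 mV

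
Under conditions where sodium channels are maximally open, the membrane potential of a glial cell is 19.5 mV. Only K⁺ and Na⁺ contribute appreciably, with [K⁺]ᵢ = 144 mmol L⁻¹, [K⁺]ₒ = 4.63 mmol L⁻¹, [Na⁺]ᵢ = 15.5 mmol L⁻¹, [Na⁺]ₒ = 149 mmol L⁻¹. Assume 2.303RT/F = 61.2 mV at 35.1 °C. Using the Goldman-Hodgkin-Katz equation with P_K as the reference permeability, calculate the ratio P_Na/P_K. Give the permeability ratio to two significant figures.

2.5

Let α = P_Na/P_K. GHK: Vm = 61.2·log₁₀[(Kₒ + α·Naₒ)/(Kᵢ + α·Naᵢ)].
10^(Vm/61.2) = 10^(19.5/61.2) = 2.0827
So 2.0827·(Kᵢ + α·Naᵢ) = Kₒ + α·Naₒ → α = (2.0827·144.0 − 4.63) / (149.0 − 2.0827·15.5)
α = (299.9 − 4.63) / (149.0 − 32.28) = 295.3/116.7 = 2.53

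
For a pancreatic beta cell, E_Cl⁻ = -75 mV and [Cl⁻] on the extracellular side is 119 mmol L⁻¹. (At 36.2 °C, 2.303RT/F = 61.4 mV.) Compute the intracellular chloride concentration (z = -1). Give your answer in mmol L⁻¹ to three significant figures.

Nernst: E = (61.4/-1) · log₁₀([out]/[in]), so log₁₀([out]/[in]) = -75.0 × -1 / 61.4 = 1.2215.
[out]/[in] = 10^(1.2215) = 16.65.
[in] = 119 / 16.65 = 7.146 mmol L⁻¹.

7.15 mmol L⁻¹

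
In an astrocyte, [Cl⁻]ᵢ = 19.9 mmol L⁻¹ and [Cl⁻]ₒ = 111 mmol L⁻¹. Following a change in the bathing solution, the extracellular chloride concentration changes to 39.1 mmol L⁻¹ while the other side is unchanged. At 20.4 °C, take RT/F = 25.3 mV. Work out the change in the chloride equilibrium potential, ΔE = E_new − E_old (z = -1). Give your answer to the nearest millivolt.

E_old = (25.3/-1)·ln(111/19.9) = -43.49 mV
E_new = (25.3/-1)·ln(39.1/19.9) = -17.09 mV
ΔE = -17.09 − (-43.49) = 26.40 mV

26 mV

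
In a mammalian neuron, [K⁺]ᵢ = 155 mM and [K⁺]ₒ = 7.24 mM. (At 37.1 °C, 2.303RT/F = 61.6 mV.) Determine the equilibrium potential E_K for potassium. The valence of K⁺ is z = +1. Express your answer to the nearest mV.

-82 mV

E = (61.6/z) · log₁₀([K⁺]_out/[K⁺]_in) with z = +1.
= (61.6/1) · log₁₀(7.24/155) = 61.60 · log₁₀(0.04671)
= 61.60 · (-1.3306) = -81.96 mV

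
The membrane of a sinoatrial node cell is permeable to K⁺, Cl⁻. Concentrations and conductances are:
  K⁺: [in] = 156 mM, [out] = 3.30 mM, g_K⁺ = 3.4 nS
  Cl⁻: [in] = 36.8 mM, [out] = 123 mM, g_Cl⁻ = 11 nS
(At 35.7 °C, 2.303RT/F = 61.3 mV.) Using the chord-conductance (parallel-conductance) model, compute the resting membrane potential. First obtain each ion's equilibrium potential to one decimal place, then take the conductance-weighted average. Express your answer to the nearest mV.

E_K⁺ = (61.3/1)·log₁₀(3.30/156) = -102.7 mV
E_Cl⁻ = (61.3/-1)·log₁₀(123/36.8) = -32.1 mV
Vm = (Σ gᵢEᵢ)/(Σ gᵢ) = (3.4·-102.7 + 11·-32.1) / (3.4 + 11)
= -702.28 / 14.4 = -48.77 mV

-49 mV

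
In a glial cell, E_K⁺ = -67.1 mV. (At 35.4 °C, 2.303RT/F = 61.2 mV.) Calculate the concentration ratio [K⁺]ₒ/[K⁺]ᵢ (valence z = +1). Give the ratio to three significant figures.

0.0801

log₁₀([out]/[in]) = E·z/(61.2) = -67.1 × 1 / 61.2 = -1.0964
[out]/[in] = 10^(-1.0964) = 0.08009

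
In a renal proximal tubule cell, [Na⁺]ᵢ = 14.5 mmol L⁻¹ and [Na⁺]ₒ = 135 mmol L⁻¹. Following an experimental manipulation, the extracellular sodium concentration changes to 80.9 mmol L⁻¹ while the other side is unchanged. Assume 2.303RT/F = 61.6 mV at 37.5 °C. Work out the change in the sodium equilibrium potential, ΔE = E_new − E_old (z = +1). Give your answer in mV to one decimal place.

-13.7 mV

E_old = (61.6/1)·log₁₀(135/14.5) = 59.69 mV
E_new = (61.6/1)·log₁₀(80.9/14.5) = 45.99 mV
ΔE = 45.99 − (59.69) = -13.70 mV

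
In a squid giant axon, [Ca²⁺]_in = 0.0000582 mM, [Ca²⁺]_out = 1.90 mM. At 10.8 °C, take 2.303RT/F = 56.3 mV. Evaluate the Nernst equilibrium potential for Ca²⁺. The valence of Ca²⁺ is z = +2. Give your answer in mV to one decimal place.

E = (56.3/z) · log₁₀([Ca²⁺]_out/[Ca²⁺]_in) with z = +2.
= (56.3/2) · log₁₀(1.90/0.0000582) = 28.15 · log₁₀(3.265e+04)
= 28.15 · (4.5138) = 127.06 mV

127.1 mV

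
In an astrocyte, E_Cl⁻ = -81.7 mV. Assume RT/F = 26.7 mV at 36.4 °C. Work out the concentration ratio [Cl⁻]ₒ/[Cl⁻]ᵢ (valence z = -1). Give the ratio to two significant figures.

21

ln([out]/[in]) = E·z/(26.7) = -81.7 × -1 / 26.7 = 3.0599
[out]/[in] = e^(3.0599) = 21.33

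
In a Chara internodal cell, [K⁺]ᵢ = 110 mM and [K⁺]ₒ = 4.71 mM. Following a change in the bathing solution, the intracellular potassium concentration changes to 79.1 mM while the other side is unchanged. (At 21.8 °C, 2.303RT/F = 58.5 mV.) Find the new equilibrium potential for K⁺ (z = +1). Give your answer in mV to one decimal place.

-71.7 mV

After the shift: [K⁺]_out = 4.71, [K⁺]_in = 79.1 mM.
E_new = (58.5/1)·log₁₀(4.71/79.1) = 58.50 · (-1.2252) = -71.67 mV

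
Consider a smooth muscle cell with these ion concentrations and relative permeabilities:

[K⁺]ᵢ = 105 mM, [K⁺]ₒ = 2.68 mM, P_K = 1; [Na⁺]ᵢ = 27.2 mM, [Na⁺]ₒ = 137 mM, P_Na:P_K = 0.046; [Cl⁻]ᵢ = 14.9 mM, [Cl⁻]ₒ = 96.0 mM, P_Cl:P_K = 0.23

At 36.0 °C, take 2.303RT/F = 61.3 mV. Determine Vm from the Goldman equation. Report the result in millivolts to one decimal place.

-62.2 mV

Vm = 61.3 · log₁₀[(Σ P·[cation]ₒ + Σ P·[anion]ᵢ) / (Σ P·[cation]ᵢ + Σ P·[anion]ₒ)]
Numerator = 1×2.68 + 0.046×137 + 0.23×14.9 = 12.41
Denominator = 1×105 + 0.046×27.2 + 0.23×96.0 = 128.3
Vm = 61.3 · log₁₀(0.096695) = 61.3 × (-1.0146) = -62.19 mV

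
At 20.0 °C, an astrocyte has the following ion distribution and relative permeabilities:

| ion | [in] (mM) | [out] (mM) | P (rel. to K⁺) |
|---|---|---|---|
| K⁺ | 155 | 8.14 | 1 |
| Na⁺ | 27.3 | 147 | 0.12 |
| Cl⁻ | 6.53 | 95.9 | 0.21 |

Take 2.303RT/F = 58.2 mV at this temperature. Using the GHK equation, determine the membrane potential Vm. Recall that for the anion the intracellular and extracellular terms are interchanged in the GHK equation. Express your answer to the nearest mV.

Vm = 58.2 · log₁₀[(Σ P·[cation]ₒ + Σ P·[anion]ᵢ) / (Σ P·[cation]ᵢ + Σ P·[anion]ₒ)]
Numerator = 1×8.14 + 0.12×147 + 0.21×6.53 = 27.15
Denominator = 1×155 + 0.12×27.3 + 0.21×95.9 = 178.4
Vm = 58.2 · log₁₀(0.15218) = 58.2 × (-0.8176) = -47.59 mV

-48 mV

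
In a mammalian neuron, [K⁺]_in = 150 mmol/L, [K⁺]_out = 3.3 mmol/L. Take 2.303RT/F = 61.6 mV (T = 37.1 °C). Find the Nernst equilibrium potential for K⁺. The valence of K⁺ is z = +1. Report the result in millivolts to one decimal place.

-102.1 mV

E = (61.6/z) · log₁₀([K⁺]_out/[K⁺]_in) with z = +1.
= (61.6/1) · log₁₀(3.3/150) = 61.60 · log₁₀(0.022)
= 61.60 · (-1.6576) = -102.11 mV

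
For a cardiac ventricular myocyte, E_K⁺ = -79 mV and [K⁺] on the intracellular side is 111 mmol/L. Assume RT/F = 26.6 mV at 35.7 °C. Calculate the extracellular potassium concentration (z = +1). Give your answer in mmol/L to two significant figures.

5.7 mmol/L

Nernst: E = (26.6/1) · ln([out]/[in]), so ln([out]/[in]) = -79.0 × 1 / 26.6 = -2.9699.
[out]/[in] = e^(-2.9699) = 0.05131.
[out] = 0.05131 × 111 = 5.695 mmol/L.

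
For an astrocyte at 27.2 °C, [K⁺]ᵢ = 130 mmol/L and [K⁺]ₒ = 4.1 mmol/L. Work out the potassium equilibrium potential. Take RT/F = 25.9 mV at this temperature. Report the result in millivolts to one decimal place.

-89.5 mV

E = (25.9/z) · ln([K⁺]_out/[K⁺]_in) with z = +1.
= (25.9/1) · ln(4.1/130) = 25.90 · ln(0.03154)
= 25.90 · (-3.4565) = -89.52 mV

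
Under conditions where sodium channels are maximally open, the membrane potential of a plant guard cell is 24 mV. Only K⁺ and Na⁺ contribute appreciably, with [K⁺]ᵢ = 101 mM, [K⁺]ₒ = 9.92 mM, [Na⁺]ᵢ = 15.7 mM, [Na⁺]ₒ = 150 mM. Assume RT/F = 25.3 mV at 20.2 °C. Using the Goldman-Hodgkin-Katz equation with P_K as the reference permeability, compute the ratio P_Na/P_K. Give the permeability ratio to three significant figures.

2.29

Let α = P_Na/P_K. GHK: Vm = 25.3·ln[(Kₒ + α·Naₒ)/(Kᵢ + α·Naᵢ)].
e^(Vm/25.3) = e^(24.0/25.3) = 2.5821
So 2.5821·(Kᵢ + α·Naᵢ) = Kₒ + α·Naₒ → α = (2.5821·101.0 − 9.92) / (150.0 − 2.5821·15.7)
α = (260.8 − 9.92) / (150.0 − 40.54) = 250.9/109.5 = 2.292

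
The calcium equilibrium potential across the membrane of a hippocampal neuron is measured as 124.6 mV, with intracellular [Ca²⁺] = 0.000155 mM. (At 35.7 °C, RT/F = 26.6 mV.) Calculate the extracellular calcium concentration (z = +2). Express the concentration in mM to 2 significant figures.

Nernst: E = (26.6/2) · ln([out]/[in]), so ln([out]/[in]) = 124.6 × 2 / 26.6 = 9.3684.
[out]/[in] = e^(9.3684) = 1.171e+04.
[out] = 1.171e+04 × 0.000155 = 1.815 mM.

1.8 mM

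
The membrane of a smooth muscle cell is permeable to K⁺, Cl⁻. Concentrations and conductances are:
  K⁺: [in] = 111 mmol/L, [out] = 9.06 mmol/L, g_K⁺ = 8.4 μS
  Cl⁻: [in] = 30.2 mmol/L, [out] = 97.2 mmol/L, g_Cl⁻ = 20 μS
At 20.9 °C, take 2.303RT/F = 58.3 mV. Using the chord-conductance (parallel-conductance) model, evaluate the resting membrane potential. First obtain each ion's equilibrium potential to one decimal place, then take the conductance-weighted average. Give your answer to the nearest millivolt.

-40 mV

E_K⁺ = (58.3/1)·log₁₀(9.06/111) = -63.4 mV
E_Cl⁻ = (58.3/-1)·log₁₀(97.2/30.2) = -29.6 mV
Vm = (Σ gᵢEᵢ)/(Σ gᵢ) = (8.4·-63.4 + 20·-29.6) / (8.4 + 20)
= -1124.56 / 28.4 = -39.60 mV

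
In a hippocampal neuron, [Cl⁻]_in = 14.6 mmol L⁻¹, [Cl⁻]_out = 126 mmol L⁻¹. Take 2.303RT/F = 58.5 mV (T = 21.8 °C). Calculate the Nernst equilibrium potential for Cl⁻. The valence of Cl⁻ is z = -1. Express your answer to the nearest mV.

E = (58.5/z) · log₁₀([Cl⁻]_out/[Cl⁻]_in) with z = -1.
For an anion, dividing by z = -1 reverses the sign.
= (58.5/-1) · log₁₀(126/14.6) = -58.50 · log₁₀(8.63)
= -58.50 · (0.9360) = -54.76 mV

-55 mV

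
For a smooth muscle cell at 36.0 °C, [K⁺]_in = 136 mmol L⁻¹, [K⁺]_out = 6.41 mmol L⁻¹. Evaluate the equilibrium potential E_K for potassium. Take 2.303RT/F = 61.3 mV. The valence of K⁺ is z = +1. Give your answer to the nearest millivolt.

E = (61.3/z) · log₁₀([K⁺]_out/[K⁺]_in) with z = +1.
= (61.3/1) · log₁₀(6.41/136) = 61.30 · log₁₀(0.04713)
= 61.30 · (-1.3267) = -81.33 mV

-81 mV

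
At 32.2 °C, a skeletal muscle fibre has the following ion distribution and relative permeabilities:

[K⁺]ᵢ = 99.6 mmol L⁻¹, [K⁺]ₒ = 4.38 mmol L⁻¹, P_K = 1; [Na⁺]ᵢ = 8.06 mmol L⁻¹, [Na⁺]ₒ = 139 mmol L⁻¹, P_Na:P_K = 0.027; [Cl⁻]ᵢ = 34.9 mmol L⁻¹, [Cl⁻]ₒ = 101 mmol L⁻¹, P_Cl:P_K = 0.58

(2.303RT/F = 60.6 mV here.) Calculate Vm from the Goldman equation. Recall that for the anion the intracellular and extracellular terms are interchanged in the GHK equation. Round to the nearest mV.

Vm = 60.6 · log₁₀[(Σ P·[cation]ₒ + Σ P·[anion]ᵢ) / (Σ P·[cation]ᵢ + Σ P·[anion]ₒ)]
Numerator = 1×4.38 + 0.027×139 + 0.58×34.9 = 28.37
Denominator = 1×99.6 + 0.027×8.06 + 0.58×101 = 158.4
Vm = 60.6 · log₁₀(0.17914) = 60.6 × (-0.7468) = -45.26 mV

-45 mV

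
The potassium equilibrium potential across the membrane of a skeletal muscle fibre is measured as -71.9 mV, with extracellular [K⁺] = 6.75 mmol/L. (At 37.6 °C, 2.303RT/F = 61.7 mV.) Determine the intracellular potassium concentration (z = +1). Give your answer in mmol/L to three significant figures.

Nernst: E = (61.7/1) · log₁₀([out]/[in]), so log₁₀([out]/[in]) = -71.9 × 1 / 61.7 = -1.1653.
[out]/[in] = 10^(-1.1653) = 0.06834.
[in] = 6.75 / 0.06834 = 98.77 mmol/L.

98.8 mmol/L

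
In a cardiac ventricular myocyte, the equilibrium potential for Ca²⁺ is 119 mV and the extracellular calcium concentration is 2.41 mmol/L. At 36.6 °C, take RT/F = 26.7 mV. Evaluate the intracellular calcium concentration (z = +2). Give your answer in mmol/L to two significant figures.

Nernst: E = (26.7/2) · ln([out]/[in]), so ln([out]/[in]) = 119.0 × 2 / 26.7 = 8.9139.
[out]/[in] = e^(8.9139) = 7434.
[in] = 2.41 / 7434 = 0.0003242 mmol/L.

0.00032 mmol/L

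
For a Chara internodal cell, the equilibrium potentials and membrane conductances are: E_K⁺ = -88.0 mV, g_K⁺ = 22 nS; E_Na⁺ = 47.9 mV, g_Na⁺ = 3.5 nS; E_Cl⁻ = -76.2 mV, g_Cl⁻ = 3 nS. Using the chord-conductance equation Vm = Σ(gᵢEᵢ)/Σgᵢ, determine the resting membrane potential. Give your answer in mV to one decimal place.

-70.1 mV

Σ gᵢEᵢ = 22·(-88.0) + 3.5·(47.9) + 3·(-76.2) = -1996.95
Σ gᵢ = 22 + 3.5 + 3 = 28.5
Vm = -1996.95 / 28.5 = -70.07 mV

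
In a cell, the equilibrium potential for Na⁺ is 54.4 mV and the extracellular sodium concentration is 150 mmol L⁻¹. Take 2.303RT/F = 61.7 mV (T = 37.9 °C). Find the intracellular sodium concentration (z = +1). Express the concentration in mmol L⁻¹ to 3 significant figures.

19.7 mmol L⁻¹

Nernst: E = (61.7/1) · log₁₀([out]/[in]), so log₁₀([out]/[in]) = 54.4 × 1 / 61.7 = 0.8817.
[out]/[in] = 10^(0.8817) = 7.615.
[in] = 150 / 7.615 = 19.7 mmol L⁻¹.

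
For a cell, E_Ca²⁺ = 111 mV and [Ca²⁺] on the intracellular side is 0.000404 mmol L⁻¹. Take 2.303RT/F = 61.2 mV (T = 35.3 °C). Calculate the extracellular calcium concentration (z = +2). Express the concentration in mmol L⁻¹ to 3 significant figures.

1.71 mmol L⁻¹

Nernst: E = (61.2/2) · log₁₀([out]/[in]), so log₁₀([out]/[in]) = 111.0 × 2 / 61.2 = 3.6275.
[out]/[in] = 10^(3.6275) = 4241.
[out] = 4241 × 0.000404 = 1.713 mmol L⁻¹.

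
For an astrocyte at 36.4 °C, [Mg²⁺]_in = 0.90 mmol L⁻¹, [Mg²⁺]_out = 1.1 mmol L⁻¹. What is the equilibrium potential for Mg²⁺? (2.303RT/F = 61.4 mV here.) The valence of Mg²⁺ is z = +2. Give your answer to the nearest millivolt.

3 mV

E = (61.4/z) · log₁₀([Mg²⁺]_out/[Mg²⁺]_in) with z = +2.
= (61.4/2) · log₁₀(1.1/0.90) = 30.70 · log₁₀(1.222)
= 30.70 · (0.0872) = 2.68 mV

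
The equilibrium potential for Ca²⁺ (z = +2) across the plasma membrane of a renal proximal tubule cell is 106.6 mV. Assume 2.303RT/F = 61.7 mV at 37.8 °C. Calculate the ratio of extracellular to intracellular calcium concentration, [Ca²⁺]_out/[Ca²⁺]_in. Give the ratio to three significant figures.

log₁₀([out]/[in]) = E·z/(61.7) = 106.6 × 2 / 61.7 = 3.4554
[out]/[in] = 10^(3.4554) = 2854

2850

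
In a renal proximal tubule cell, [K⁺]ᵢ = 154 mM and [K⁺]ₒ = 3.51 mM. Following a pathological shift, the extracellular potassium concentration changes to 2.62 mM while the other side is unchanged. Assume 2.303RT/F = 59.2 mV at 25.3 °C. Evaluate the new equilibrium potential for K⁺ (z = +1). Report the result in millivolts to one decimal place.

-104.7 mV

After the shift: [K⁺]_out = 2.62, [K⁺]_in = 154 mM.
E_new = (59.2/1)·log₁₀(2.62/154) = 59.20 · (-1.7692) = -104.74 mV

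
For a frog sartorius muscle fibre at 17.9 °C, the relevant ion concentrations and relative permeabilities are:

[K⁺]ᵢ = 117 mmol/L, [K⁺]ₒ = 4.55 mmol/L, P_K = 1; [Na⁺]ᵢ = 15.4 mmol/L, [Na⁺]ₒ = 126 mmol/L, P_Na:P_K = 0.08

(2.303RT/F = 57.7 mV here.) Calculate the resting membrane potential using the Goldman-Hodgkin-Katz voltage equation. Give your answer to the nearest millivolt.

Vm = 57.7 · log₁₀[(Σ P·[cation]ₒ + Σ P·[anion]ᵢ) / (Σ P·[cation]ᵢ + Σ P·[anion]ₒ)]
Numerator = 1×4.55 + 0.08×126 = 14.63
Denominator = 1×117 + 0.08×15.4 = 118.2
Vm = 57.7 · log₁₀(0.12374) = 57.7 × (-0.9075) = -52.36 mV

-52 mV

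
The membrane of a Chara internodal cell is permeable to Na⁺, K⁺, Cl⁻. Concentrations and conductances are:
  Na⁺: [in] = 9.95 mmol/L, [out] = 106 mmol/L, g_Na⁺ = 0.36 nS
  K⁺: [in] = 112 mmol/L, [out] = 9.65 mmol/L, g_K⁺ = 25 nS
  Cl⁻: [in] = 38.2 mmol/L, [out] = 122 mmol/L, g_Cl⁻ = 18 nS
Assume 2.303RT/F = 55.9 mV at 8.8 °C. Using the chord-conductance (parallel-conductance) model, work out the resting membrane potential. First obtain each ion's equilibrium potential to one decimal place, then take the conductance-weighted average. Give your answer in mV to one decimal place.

E_Na⁺ = (55.9/1)·log₁₀(106/9.95) = 57.4 mV
E_K⁺ = (55.9/1)·log₁₀(9.65/112) = -59.5 mV
E_Cl⁻ = (55.9/-1)·log₁₀(122/38.2) = -28.2 mV
Vm = (Σ gᵢEᵢ)/(Σ gᵢ) = (0.36·57.4 + 25·-59.5 + 18·-28.2) / (0.36 + 25 + 18)
= -1974.44 / 43.36 = -45.54 mV

-45.5 mV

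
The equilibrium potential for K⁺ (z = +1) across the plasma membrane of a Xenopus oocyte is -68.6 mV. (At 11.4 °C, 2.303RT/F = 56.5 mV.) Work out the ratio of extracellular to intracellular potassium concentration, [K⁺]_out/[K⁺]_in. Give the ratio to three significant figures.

log₁₀([out]/[in]) = E·z/(56.5) = -68.6 × 1 / 56.5 = -1.2142
[out]/[in] = 10^(-1.2142) = 0.06107

0.0611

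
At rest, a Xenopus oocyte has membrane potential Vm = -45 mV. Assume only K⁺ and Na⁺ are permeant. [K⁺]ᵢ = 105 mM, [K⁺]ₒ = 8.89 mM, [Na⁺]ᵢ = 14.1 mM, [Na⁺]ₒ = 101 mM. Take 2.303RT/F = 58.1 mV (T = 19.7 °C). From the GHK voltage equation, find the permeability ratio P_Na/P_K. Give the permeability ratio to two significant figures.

0.089

Let α = P_Na/P_K. GHK: Vm = 58.1·log₁₀[(Kₒ + α·Naₒ)/(Kᵢ + α·Naᵢ)].
10^(Vm/58.1) = 10^(-45.0/58.1) = 0.16806
So 0.16806·(Kᵢ + α·Naᵢ) = Kₒ + α·Naₒ → α = (0.16806·105.0 − 8.89) / (101.0 − 0.16806·14.1)
α = (17.65 − 8.89) / (101.0 − 2.37) = 8.757/98.63 = 0.08878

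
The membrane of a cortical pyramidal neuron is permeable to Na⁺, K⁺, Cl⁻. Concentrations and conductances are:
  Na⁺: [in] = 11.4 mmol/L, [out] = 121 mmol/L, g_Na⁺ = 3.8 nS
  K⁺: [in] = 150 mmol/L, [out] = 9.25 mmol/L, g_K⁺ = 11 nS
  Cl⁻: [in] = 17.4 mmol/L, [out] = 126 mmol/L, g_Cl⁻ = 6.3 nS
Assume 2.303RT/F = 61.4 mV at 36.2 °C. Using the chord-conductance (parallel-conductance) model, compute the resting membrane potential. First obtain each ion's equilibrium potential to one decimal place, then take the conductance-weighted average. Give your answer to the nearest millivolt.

-43 mV

E_Na⁺ = (61.4/1)·log₁₀(121/11.4) = 63.0 mV
E_K⁺ = (61.4/1)·log₁₀(9.25/150) = -74.3 mV
E_Cl⁻ = (61.4/-1)·log₁₀(126/17.4) = -52.8 mV
Vm = (Σ gᵢEᵢ)/(Σ gᵢ) = (3.8·63.0 + 11·-74.3 + 6.3·-52.8) / (3.8 + 11 + 6.3)
= -910.54 / 21.1 = -43.15 mV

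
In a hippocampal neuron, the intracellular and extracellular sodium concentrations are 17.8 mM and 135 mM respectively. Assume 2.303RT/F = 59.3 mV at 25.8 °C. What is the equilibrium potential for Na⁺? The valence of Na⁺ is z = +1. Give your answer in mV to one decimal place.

E = (59.3/z) · log₁₀([Na⁺]_out/[Na⁺]_in) with z = +1.
= (59.3/1) · log₁₀(135/17.8) = 59.30 · log₁₀(7.584)
= 59.30 · (0.8799) = 52.18 mV

52.2 mV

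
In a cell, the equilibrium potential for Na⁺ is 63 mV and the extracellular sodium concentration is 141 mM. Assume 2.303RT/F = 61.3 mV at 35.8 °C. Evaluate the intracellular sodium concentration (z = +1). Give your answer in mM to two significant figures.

Nernst: E = (61.3/1) · log₁₀([out]/[in]), so log₁₀([out]/[in]) = 63.0 × 1 / 61.3 = 1.0277.
[out]/[in] = 10^(1.0277) = 10.66.
[in] = 141 / 10.66 = 13.23 mM.

13 mM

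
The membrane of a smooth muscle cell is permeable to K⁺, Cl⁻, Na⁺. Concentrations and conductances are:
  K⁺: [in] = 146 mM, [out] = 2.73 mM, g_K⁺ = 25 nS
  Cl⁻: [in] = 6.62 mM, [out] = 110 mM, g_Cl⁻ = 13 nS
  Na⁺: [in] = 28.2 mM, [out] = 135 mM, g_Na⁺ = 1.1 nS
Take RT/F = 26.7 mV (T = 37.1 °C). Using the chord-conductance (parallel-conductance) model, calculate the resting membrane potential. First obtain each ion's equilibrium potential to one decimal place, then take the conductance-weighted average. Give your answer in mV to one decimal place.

E_K⁺ = (26.7/1)·ln(2.73/146) = -106.2 mV
E_Cl⁻ = (26.7/-1)·ln(110/6.62) = -75.0 mV
E_Na⁺ = (26.7/1)·ln(135/28.2) = 41.8 mV
Vm = (Σ gᵢEᵢ)/(Σ gᵢ) = (25·-106.2 + 13·-75.0 + 1.1·41.8) / (25 + 13 + 1.1)
= -3584.02 / 39.1 = -91.66 mV

-91.7 mV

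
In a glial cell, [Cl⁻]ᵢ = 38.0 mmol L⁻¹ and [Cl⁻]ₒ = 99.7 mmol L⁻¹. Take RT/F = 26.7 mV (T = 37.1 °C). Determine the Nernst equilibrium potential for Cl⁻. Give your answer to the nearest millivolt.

E = (26.7/z) · ln([Cl⁻]_out/[Cl⁻]_in) with z = -1.
For an anion, dividing by z = -1 reverses the sign.
= (26.7/-1) · ln(99.7/38.0) = -26.70 · ln(2.624)
= -26.70 · (0.9646) = -25.75 mV

-26 mV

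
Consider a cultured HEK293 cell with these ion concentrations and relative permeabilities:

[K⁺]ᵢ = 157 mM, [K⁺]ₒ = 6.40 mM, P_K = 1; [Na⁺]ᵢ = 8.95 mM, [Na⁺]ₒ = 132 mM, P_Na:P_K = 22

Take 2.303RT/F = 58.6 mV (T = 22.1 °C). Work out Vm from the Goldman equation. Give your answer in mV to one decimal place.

Vm = 58.6 · log₁₀[(Σ P·[cation]ₒ + Σ P·[anion]ᵢ) / (Σ P·[cation]ᵢ + Σ P·[anion]ₒ)]
Numerator = 1×6.40 + 22×132 = 2910
Denominator = 1×157 + 22×8.95 = 353.9
Vm = 58.6 · log₁₀(8.2238) = 58.6 × (0.9151) = 53.62 mV

53.6 mV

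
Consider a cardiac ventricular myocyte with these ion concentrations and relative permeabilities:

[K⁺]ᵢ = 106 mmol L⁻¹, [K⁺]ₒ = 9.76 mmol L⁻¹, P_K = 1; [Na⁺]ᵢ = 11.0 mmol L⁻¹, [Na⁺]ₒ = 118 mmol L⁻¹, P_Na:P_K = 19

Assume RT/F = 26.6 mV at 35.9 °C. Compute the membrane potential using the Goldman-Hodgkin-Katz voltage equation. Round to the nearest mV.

52 mV

Vm = 26.6 · ln[(Σ P·[cation]ₒ + Σ P·[anion]ᵢ) / (Σ P·[cation]ᵢ + Σ P·[anion]ₒ)]
Numerator = 1×9.76 + 19×118 = 2252
Denominator = 1×106 + 19×11.0 = 315
Vm = 26.6 · ln(7.1484) = 26.6 × (1.9669) = 52.32 mV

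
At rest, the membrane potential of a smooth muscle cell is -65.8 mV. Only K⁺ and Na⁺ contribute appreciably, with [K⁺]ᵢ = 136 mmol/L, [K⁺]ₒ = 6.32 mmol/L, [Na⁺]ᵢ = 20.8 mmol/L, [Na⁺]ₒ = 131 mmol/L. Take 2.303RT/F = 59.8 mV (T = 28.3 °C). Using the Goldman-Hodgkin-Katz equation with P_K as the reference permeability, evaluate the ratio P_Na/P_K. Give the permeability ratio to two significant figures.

Let α = P_Na/P_K. GHK: Vm = 59.8·log₁₀[(Kₒ + α·Naₒ)/(Kᵢ + α·Naᵢ)].
10^(Vm/59.8) = 10^(-65.8/59.8) = 0.079372
So 0.079372·(Kᵢ + α·Naᵢ) = Kₒ + α·Naₒ → α = (0.079372·136.0 − 6.32) / (131.0 − 0.079372·20.8)
α = (10.79 − 6.32) / (131.0 − 1.651) = 4.475/129.3 = 0.03459

0.035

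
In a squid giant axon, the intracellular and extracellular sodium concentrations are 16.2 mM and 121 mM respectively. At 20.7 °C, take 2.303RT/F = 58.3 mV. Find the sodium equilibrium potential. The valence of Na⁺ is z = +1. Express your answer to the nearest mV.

51 mV

E = (58.3/z) · log₁₀([Na⁺]_out/[Na⁺]_in) with z = +1.
= (58.3/1) · log₁₀(121/16.2) = 58.30 · log₁₀(7.469)
= 58.30 · (0.8733) = 50.91 mV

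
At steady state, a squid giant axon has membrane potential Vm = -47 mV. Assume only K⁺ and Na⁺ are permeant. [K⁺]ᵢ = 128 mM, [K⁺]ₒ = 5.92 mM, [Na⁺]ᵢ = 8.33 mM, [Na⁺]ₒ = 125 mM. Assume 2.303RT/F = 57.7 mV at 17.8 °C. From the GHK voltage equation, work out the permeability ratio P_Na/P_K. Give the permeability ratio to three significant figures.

Let α = P_Na/P_K. GHK: Vm = 57.7·log₁₀[(Kₒ + α·Naₒ)/(Kᵢ + α·Naᵢ)].
10^(Vm/57.7) = 10^(-47.0/57.7) = 0.15326
So 0.15326·(Kᵢ + α·Naᵢ) = Kₒ + α·Naₒ → α = (0.15326·128.0 − 5.92) / (125.0 − 0.15326·8.33)
α = (19.62 − 5.92) / (125.0 − 1.277) = 13.7/123.7 = 0.1107

0.111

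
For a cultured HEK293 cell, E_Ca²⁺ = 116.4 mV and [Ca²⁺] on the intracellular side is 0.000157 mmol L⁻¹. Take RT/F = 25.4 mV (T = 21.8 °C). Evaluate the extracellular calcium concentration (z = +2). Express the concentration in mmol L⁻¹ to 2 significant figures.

Nernst: E = (25.4/2) · ln([out]/[in]), so ln([out]/[in]) = 116.4 × 2 / 25.4 = 9.1654.
[out]/[in] = e^(9.1654) = 9560.
[out] = 9560 × 0.000157 = 1.501 mmol L⁻¹.

1.5 mmol L⁻¹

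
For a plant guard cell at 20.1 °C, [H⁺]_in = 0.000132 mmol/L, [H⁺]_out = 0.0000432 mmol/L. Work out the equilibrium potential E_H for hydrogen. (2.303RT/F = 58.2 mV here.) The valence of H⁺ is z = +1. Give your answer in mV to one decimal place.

-28.2 mV

E = (58.2/z) · log₁₀([H⁺]_out/[H⁺]_in) with z = +1.
= (58.2/1) · log₁₀(0.0000432/0.000132) = 58.20 · log₁₀(0.3273)
= 58.20 · (-0.4851) = -28.23 mV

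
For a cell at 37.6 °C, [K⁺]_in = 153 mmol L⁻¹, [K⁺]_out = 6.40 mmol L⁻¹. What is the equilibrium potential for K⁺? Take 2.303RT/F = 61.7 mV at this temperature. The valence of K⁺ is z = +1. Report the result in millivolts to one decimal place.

-85.1 mV

E = (61.7/z) · log₁₀([K⁺]_out/[K⁺]_in) with z = +1.
= (61.7/1) · log₁₀(6.40/153) = 61.70 · log₁₀(0.04183)
= 61.70 · (-1.3785) = -85.05 mV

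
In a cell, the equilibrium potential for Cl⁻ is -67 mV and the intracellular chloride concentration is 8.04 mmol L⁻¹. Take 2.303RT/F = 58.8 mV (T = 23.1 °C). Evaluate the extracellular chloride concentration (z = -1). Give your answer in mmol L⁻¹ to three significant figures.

111 mmol L⁻¹

Nernst: E = (58.8/-1) · log₁₀([out]/[in]), so log₁₀([out]/[in]) = -67.0 × -1 / 58.8 = 1.1395.
[out]/[in] = 10^(1.1395) = 13.79.
[out] = 13.79 × 8.04 = 110.8 mmol L⁻¹.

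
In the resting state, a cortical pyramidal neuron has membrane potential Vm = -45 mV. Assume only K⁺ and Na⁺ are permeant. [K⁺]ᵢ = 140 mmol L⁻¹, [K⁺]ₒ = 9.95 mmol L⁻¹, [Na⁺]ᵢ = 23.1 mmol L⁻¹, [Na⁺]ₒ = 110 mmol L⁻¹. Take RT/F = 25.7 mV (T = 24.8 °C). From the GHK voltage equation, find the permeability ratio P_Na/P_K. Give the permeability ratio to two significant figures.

Let α = P_Na/P_K. GHK: Vm = 25.7·ln[(Kₒ + α·Naₒ)/(Kᵢ + α·Naᵢ)].
e^(Vm/25.7) = e^(-45.0/25.7) = 0.1736
So 0.1736·(Kᵢ + α·Naᵢ) = Kₒ + α·Naₒ → α = (0.1736·140.0 − 9.95) / (110.0 − 0.1736·23.1)
α = (24.3 − 9.95) / (110.0 − 4.01) = 14.35/106 = 0.1354

0.14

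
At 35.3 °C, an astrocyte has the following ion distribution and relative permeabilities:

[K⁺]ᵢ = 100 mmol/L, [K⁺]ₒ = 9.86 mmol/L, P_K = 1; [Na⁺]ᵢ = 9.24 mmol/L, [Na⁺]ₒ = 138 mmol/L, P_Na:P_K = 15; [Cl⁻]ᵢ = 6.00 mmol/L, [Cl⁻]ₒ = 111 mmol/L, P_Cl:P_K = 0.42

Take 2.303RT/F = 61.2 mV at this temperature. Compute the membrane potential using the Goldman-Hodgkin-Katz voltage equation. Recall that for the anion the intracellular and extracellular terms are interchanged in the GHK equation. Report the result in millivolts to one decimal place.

52.8 mV

Vm = 61.2 · log₁₀[(Σ P·[cation]ₒ + Σ P·[anion]ᵢ) / (Σ P·[cation]ᵢ + Σ P·[anion]ₒ)]
Numerator = 1×9.86 + 15×138 + 0.42×6.00 = 2082
Denominator = 1×100 + 15×9.24 + 0.42×111 = 285.2
Vm = 61.2 · log₁₀(7.301) = 61.2 × (0.8634) = 52.84 mV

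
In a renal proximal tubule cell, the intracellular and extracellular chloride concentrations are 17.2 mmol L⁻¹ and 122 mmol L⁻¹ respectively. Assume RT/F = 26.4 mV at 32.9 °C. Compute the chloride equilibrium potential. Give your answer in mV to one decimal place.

E = (26.4/z) · ln([Cl⁻]_out/[Cl⁻]_in) with z = -1.
For an anion, dividing by z = -1 reverses the sign.
= (26.4/-1) · ln(122/17.2) = -26.40 · ln(7.093)
= -26.40 · (1.9591) = -51.72 mV

-51.7 mV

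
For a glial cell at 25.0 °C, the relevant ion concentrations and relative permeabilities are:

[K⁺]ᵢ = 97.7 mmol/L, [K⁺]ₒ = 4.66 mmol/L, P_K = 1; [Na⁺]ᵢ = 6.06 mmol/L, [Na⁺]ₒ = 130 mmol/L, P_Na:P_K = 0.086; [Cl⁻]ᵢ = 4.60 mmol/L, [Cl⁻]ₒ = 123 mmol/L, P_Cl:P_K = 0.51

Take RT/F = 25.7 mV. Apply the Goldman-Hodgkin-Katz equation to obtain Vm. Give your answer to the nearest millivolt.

Vm = 25.7 · ln[(Σ P·[cation]ₒ + Σ P·[anion]ᵢ) / (Σ P·[cation]ᵢ + Σ P·[anion]ₒ)]
Numerator = 1×4.66 + 0.086×130 + 0.51×4.60 = 18.19
Denominator = 1×97.7 + 0.086×6.06 + 0.51×123 = 161
Vm = 25.7 · ln(0.11299) = 25.7 × (-2.1804) = -56.04 mV

-56 mV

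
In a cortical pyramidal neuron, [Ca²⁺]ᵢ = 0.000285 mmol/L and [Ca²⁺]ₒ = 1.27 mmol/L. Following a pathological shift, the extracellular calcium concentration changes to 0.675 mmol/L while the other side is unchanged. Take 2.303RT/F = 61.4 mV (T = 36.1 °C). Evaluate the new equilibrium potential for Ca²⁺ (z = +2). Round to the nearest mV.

After the shift: [Ca²⁺]_out = 0.675, [Ca²⁺]_in = 0.000285 mmol/L.
E_new = (61.4/2)·log₁₀(0.675/0.000285) = 30.70 · (3.3745) = 103.60 mV

104 mV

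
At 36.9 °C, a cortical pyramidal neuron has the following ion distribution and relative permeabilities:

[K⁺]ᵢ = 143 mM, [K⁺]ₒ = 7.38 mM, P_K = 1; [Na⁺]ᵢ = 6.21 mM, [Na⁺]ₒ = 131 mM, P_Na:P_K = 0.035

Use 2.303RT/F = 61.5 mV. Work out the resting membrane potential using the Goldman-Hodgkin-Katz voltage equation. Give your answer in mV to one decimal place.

-66.3 mV

Vm = 61.5 · log₁₀[(Σ P·[cation]ₒ + Σ P·[anion]ᵢ) / (Σ P·[cation]ᵢ + Σ P·[anion]ₒ)]
Numerator = 1×7.38 + 0.035×131 = 11.96
Denominator = 1×143 + 0.035×6.21 = 143.2
Vm = 61.5 · log₁₀(0.083544) = 61.5 × (-1.0781) = -66.30 mV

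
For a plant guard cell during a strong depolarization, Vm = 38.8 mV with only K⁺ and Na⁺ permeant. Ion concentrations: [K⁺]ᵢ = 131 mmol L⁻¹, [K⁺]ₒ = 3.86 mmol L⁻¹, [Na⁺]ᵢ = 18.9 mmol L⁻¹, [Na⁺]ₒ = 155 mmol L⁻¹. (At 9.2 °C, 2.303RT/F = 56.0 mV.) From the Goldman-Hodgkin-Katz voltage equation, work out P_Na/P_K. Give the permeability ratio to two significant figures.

10

Let α = P_Na/P_K. GHK: Vm = 56.0·log₁₀[(Kₒ + α·Naₒ)/(Kᵢ + α·Naᵢ)].
10^(Vm/56.0) = 10^(38.8/56.0) = 4.9301
So 4.9301·(Kᵢ + α·Naᵢ) = Kₒ + α·Naₒ → α = (4.9301·131.0 − 3.86) / (155.0 − 4.9301·18.9)
α = (645.8 − 3.86) / (155.0 − 93.18) = 642/61.82 = 10.38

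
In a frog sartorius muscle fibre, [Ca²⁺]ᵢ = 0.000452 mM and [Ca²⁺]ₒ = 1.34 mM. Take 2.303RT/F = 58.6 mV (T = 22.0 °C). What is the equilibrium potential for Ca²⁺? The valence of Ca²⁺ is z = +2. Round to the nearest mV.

E = (58.6/z) · log₁₀([Ca²⁺]_out/[Ca²⁺]_in) with z = +2.
= (58.6/2) · log₁₀(1.34/0.000452) = 29.30 · log₁₀(2965)
= 29.30 · (3.4720) = 101.73 mV

102 mV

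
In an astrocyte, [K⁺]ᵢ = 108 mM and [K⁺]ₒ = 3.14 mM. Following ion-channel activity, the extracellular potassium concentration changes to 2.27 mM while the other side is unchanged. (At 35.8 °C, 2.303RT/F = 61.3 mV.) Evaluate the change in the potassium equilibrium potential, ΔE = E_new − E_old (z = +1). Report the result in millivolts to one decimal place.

E_old = (61.3/1)·log₁₀(3.14/108) = -94.19 mV
E_new = (61.3/1)·log₁₀(2.27/108) = -102.82 mV
ΔE = -102.82 − (-94.19) = -8.64 mV

-8.6 mV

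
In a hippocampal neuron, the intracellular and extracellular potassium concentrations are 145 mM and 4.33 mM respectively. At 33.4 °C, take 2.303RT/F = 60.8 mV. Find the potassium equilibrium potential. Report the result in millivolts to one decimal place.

-92.7 mV

E = (60.8/z) · log₁₀([K⁺]_out/[K⁺]_in) with z = +1.
= (60.8/1) · log₁₀(4.33/145) = 60.80 · log₁₀(0.02986)
= 60.80 · (-1.5249) = -92.71 mV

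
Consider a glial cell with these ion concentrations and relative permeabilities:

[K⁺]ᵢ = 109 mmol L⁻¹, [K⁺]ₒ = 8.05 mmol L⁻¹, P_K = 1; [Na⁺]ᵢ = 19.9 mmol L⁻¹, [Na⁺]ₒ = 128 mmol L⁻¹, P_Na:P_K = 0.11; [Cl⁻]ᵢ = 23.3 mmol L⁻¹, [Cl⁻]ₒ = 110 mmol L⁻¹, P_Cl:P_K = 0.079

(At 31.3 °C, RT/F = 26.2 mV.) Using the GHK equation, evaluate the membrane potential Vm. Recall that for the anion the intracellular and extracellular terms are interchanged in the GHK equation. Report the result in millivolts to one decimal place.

Vm = 26.2 · ln[(Σ P·[cation]ₒ + Σ P·[anion]ᵢ) / (Σ P·[cation]ᵢ + Σ P·[anion]ₒ)]
Numerator = 1×8.05 + 0.11×128 + 0.079×23.3 = 23.97
Denominator = 1×109 + 0.11×19.9 + 0.079×110 = 119.9
Vm = 26.2 · ln(0.19996) = 26.2 × (-1.6097) = -42.17 mV

-42.2 mV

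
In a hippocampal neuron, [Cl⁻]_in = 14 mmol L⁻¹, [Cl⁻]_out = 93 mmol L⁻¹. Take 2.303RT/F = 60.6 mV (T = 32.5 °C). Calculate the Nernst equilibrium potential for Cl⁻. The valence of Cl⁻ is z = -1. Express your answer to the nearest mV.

-50 mV

E = (60.6/z) · log₁₀([Cl⁻]_out/[Cl⁻]_in) with z = -1.
For an anion, dividing by z = -1 reverses the sign.
= (60.6/-1) · log₁₀(93/14) = -60.60 · log₁₀(6.643)
= -60.60 · (0.8224) = -49.83 mV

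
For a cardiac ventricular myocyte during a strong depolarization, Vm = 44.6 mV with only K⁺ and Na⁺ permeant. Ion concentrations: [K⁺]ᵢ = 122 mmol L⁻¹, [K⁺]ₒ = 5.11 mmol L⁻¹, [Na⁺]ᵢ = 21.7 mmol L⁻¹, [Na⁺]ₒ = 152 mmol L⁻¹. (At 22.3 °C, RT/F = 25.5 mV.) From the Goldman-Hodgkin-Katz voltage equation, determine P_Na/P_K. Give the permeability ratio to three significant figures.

Let α = P_Na/P_K. GHK: Vm = 25.5·ln[(Kₒ + α·Naₒ)/(Kᵢ + α·Naᵢ)].
e^(Vm/25.5) = e^(44.6/25.5) = 5.749
So 5.749·(Kᵢ + α·Naᵢ) = Kₒ + α·Naₒ → α = (5.749·122.0 − 5.11) / (152.0 − 5.749·21.7)
α = (701.4 − 5.11) / (152.0 − 124.8) = 696.3/27.25 = 25.55

25.6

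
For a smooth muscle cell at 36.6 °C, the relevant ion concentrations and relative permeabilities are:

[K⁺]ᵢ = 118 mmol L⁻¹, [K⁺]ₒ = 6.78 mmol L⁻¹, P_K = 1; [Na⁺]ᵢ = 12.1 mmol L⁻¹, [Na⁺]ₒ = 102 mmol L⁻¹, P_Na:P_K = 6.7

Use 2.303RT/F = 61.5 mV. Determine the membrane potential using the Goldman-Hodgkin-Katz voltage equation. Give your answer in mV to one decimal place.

Vm = 61.5 · log₁₀[(Σ P·[cation]ₒ + Σ P·[anion]ᵢ) / (Σ P·[cation]ᵢ + Σ P·[anion]ₒ)]
Numerator = 1×6.78 + 6.7×102 = 690.2
Denominator = 1×118 + 6.7×12.1 = 199.1
Vm = 61.5 · log₁₀(3.467) = 61.5 × (0.5400) = 33.21 mV

33.2 mV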